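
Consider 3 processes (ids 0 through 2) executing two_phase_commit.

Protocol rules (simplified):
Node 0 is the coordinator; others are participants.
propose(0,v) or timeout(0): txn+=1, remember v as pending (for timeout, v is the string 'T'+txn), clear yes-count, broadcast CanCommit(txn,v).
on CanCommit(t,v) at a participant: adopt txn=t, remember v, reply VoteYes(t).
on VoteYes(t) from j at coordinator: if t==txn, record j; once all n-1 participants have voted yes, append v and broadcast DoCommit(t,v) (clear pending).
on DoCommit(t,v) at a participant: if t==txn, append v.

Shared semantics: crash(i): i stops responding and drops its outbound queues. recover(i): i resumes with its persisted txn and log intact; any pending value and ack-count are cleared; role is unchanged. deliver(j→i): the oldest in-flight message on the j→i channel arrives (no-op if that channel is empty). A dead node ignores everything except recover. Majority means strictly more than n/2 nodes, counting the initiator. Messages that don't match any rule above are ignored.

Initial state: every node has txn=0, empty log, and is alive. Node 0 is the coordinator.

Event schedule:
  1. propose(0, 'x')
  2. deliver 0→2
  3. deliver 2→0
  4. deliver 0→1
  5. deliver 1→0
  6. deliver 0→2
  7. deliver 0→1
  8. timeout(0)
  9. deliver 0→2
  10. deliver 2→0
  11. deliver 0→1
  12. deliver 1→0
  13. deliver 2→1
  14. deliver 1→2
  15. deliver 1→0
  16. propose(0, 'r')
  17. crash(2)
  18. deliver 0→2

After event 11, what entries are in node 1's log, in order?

x

e1 propose(0,'x'): 0[coor,t=1,-]
e2 deliver 0→2: 2[part,t=1,-]
e3 deliver 2→0: ·
e4 deliver 0→1: 1[part,t=1,-]
e5 deliver 1→0: 0[coor,t=1,x]
e6 deliver 0→2: 2[part,t=1,x]
e7 deliver 0→1: 1[part,t=1,x]
e8 timeout(0): 0[coor,t=2,x]
e9 deliver 0→2: 2[part,t=2,x]
e10 deliver 2→0: ·
e11 deliver 0→1: 1[part,t=2,x]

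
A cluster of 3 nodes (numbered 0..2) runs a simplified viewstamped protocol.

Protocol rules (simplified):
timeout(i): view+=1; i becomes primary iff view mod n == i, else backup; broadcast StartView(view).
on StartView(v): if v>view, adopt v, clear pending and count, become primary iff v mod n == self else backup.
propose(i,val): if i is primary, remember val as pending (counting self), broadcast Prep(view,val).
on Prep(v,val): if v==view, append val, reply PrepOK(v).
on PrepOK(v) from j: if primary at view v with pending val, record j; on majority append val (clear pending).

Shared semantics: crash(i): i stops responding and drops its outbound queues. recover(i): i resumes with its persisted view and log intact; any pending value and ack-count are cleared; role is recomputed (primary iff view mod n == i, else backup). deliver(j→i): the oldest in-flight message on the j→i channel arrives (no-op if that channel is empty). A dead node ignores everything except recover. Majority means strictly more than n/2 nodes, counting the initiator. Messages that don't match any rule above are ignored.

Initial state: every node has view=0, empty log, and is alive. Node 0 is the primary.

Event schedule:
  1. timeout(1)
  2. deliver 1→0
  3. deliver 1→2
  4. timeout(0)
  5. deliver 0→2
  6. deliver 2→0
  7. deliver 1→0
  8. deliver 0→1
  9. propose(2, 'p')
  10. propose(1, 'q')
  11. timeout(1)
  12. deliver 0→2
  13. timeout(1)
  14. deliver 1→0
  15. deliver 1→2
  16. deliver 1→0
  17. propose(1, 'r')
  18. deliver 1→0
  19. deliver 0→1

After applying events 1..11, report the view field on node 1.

3

step 1 timeout(1): 1={prim,v=1,log=-}
step 2 deliver 1→0: 0={back,v=1,log=-}
step 3 deliver 1→2: 2={back,v=1,log=-}
step 4 timeout(0): 0={back,v=2,log=-}
step 5 deliver 0→2: 2={prim,v=2,log=-}
step 6 deliver 2→0: —
step 7 deliver 1→0: —
step 8 deliver 0→1: 1={back,v=2,log=-}
step 9 propose(2,'p'): —
step 10 propose(1,'q'): —
step 11 timeout(1): 1={back,v=3,log=-}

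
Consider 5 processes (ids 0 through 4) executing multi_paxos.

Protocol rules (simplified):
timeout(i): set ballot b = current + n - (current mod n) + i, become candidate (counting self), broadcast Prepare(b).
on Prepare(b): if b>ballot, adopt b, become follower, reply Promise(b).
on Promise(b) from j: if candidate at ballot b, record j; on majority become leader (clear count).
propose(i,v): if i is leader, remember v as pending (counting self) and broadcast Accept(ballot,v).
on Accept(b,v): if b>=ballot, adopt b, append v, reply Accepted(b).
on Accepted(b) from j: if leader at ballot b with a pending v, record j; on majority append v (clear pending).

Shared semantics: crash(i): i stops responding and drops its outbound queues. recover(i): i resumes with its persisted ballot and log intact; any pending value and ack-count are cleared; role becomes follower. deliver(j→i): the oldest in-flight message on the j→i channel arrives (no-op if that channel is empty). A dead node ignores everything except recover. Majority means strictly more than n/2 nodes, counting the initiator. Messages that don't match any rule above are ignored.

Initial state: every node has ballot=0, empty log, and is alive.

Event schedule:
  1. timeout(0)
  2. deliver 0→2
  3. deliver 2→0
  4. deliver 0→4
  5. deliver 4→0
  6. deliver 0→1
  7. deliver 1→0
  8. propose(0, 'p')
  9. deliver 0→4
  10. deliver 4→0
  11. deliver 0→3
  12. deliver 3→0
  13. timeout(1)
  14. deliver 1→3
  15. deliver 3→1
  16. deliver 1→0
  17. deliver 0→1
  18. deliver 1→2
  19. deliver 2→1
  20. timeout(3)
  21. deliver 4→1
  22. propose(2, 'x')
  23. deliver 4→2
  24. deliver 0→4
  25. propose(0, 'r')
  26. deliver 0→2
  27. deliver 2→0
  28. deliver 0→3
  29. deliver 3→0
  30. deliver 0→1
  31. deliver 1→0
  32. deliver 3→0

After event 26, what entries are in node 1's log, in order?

empty

[1] timeout(0) → N0(cand b5 [-])
[2] deliver 0→2 → N2(foll b5 [-])
[3] deliver 2→0 → ∅
[4] deliver 0→4 → N4(foll b5 [-])
[5] deliver 4→0 → N0(lead b5 [-])
[6] deliver 0→1 → N1(foll b5 [-])
[7] deliver 1→0 → ∅
[8] propose(0,'p') → ∅
[9] deliver 0→4 → N4(foll b5 [p])
[10] deliver 4→0 → ∅
[11] deliver 0→3 → N3(foll b5 [-])
[12] deliver 3→0 → ∅
[13] timeout(1) → N1(cand b11 [-])
[14] deliver 1→3 → N3(foll b11 [-])
[15] deliver 3→1 → ∅
[16] deliver 1→0 → N0(foll b11 [-])
[17] deliver 0→1 → ∅
[18] deliver 1→2 → N2(foll b11 [-])
[19] deliver 2→1 → N1(lead b11 [-])
[20] timeout(3) → N3(cand b18 [-])
[21] deliver 4→1 → ∅
[22] propose(2,'x') → ∅
[23] deliver 4→2 → ∅
[24] deliver 0→4 → ∅
[25] propose(0,'r') → ∅
[26] deliver 0→2 → ∅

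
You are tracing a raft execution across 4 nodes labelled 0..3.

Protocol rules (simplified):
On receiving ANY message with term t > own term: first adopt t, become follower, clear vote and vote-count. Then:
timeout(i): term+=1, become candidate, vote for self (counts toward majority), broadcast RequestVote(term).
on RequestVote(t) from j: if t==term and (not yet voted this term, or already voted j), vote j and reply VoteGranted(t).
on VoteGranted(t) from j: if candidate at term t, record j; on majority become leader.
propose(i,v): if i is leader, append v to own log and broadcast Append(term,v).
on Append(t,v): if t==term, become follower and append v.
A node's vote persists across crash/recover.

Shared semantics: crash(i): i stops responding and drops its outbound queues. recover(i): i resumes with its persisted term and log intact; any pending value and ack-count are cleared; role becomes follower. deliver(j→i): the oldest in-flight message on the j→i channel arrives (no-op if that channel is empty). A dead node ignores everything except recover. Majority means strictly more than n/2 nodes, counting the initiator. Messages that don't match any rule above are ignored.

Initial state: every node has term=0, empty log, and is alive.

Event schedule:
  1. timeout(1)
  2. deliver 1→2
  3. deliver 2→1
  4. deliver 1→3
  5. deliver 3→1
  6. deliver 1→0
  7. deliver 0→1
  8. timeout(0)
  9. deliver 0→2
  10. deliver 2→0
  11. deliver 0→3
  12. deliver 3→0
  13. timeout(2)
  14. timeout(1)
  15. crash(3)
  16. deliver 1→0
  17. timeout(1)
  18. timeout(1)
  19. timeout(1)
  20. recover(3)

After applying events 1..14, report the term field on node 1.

after 1 — timeout(1): n1:cand/t1/[-]
after 2 — deliver 1→2: n2:foll/t1/[-]
after 3 — deliver 2→1: ·
after 4 — deliver 1→3: n3:foll/t1/[-]
after 5 — deliver 3→1: n1:lead/t1/[-]
after 6 — deliver 1→0: n0:foll/t1/[-]
after 7 — deliver 0→1: ·
after 8 — timeout(0): n0:cand/t2/[-]
after 9 — deliver 0→2: n2:foll/t2/[-]
after 10 — deliver 2→0: ·
after 11 — deliver 0→3: n3:foll/t2/[-]
after 12 — deliver 3→0: n0:lead/t2/[-]
after 13 — timeout(2): n2:cand/t3/[-]
after 14 — timeout(1): n1:cand/t2/[-]

2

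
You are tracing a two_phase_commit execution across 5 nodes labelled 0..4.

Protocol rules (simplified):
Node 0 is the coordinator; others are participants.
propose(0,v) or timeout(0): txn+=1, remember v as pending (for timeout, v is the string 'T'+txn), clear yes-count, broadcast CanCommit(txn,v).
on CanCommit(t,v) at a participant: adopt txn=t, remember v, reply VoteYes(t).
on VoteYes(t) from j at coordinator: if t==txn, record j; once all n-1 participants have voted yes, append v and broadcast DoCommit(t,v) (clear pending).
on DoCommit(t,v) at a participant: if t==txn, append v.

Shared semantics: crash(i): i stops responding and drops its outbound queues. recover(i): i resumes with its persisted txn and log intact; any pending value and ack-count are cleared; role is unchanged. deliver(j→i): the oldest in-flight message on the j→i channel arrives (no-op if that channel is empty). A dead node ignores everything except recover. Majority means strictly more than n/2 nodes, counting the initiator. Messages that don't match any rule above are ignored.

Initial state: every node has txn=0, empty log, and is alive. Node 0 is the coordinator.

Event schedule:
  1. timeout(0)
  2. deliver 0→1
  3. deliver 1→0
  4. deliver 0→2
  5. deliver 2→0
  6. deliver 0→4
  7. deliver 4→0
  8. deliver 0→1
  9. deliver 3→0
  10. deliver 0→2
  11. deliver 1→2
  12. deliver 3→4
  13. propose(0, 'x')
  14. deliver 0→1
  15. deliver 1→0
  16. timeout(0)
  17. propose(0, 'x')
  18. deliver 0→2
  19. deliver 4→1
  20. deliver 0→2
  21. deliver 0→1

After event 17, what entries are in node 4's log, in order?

empty

e1 timeout(0): 0[coor,t=1,-]
e2 deliver 0→1: 1[part,t=1,-]
e3 deliver 1→0: ·
e4 deliver 0→2: 2[part,t=1,-]
e5 deliver 2→0: ·
e6 deliver 0→4: 4[part,t=1,-]
e7 deliver 4→0: ·
e8 deliver 0→1: ·
e9 deliver 3→0: ·
e10 deliver 0→2: ·
e11 deliver 1→2: ·
e12 deliver 3→4: ·
e13 propose(0,'x'): 0[coor,t=2,-]
e14 deliver 0→1: 1[part,t=2,-]
e15 deliver 1→0: ·
e16 timeout(0): 0[coor,t=3,-]
e17 propose(0,'x'): 0[coor,t=4,-]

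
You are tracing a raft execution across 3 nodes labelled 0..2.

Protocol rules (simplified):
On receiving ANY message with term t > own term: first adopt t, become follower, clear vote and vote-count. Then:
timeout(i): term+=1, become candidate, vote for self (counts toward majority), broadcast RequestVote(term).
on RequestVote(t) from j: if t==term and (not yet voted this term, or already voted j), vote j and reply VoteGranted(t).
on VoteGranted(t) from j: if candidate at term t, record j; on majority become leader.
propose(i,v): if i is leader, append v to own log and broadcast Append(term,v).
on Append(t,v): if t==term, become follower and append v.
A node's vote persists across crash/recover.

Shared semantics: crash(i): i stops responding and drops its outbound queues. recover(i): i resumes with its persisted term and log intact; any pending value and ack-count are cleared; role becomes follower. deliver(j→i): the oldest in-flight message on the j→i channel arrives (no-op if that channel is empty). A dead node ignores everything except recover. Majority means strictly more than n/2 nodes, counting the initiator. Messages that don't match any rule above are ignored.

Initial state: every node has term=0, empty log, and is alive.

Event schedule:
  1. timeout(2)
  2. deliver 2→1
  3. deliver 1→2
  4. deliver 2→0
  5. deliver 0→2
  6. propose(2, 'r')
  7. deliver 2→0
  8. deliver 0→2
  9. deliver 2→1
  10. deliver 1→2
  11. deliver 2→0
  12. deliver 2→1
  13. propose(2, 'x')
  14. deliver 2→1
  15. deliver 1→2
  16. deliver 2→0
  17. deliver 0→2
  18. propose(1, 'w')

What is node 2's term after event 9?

1. timeout(2):  <2:cand t1 ->
2. deliver 2→1:  <1:foll t1 ->
3. deliver 1→2:  <2:lead t1 ->
4. deliver 2→0:  <0:foll t1 ->
5. deliver 0→2:  nop
6. propose(2,'r'):  <2:lead t1 r>
7. deliver 2→0:  <0:foll t1 r>
8. deliver 0→2:  nop
9. deliver 2→1:  <1:foll t1 r>

1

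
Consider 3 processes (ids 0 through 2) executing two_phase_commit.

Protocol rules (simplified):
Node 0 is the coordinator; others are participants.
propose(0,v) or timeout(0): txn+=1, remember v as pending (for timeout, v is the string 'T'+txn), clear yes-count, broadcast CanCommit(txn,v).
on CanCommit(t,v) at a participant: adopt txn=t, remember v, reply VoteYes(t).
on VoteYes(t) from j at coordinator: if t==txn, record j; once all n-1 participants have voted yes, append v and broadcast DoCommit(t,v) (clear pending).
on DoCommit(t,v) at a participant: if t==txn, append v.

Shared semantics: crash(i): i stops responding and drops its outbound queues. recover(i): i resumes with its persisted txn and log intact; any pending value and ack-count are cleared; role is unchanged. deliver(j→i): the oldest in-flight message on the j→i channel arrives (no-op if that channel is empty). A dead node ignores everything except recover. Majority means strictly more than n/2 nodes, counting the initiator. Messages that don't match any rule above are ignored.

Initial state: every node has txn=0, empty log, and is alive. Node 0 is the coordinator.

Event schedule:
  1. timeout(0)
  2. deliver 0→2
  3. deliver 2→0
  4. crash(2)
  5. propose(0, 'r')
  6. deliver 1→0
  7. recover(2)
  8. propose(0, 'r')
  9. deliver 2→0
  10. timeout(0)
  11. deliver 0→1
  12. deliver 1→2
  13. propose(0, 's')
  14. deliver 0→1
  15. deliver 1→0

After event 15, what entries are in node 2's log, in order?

empty

1. timeout(0):  <0:coor t1 ->
2. deliver 0→2:  <2:part t1 ->
3. deliver 2→0:  nop
4. crash(2):  <2:✗part t1 ->
5. propose(0,'r'):  <0:coor t2 ->
6. deliver 1→0:  nop
7. recover(2):  <2:part t1 ->
8. propose(0,'r'):  <0:coor t3 ->
9. deliver 2→0:  nop
10. timeout(0):  <0:coor t4 ->
11. deliver 0→1:  <1:part t1 ->
12. deliver 1→2:  nop
13. propose(0,'s'):  <0:coor t5 ->
14. deliver 0→1:  <1:part t2 ->
15. deliver 1→0:  nop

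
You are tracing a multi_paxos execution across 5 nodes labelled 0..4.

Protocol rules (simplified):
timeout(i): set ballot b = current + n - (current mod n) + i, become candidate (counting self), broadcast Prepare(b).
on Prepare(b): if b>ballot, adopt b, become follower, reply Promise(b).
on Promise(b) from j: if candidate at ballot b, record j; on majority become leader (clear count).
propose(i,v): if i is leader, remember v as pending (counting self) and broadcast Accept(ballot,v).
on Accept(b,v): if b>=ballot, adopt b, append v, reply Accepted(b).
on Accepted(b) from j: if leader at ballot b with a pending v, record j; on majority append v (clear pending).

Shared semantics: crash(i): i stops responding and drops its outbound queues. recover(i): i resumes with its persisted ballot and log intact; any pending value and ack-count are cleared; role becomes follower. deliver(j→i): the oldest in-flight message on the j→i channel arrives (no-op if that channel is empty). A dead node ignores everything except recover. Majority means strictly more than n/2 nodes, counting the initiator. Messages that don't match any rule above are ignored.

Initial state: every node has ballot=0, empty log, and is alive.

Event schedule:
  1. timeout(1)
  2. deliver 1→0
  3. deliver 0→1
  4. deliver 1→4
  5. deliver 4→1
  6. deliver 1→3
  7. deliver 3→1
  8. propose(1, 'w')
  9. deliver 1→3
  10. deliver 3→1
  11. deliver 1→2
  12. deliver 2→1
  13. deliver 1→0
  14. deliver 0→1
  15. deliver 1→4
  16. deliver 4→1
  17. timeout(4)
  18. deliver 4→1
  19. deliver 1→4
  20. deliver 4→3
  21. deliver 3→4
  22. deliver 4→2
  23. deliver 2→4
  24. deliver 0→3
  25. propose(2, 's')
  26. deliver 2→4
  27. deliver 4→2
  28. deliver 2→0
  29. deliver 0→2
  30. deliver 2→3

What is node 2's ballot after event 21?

1. timeout(1):  <1:cand b6 ->
2. deliver 1→0:  <0:foll b6 ->
3. deliver 0→1:  nop
4. deliver 1→4:  <4:foll b6 ->
5. deliver 4→1:  <1:lead b6 ->
6. deliver 1→3:  <3:foll b6 ->
7. deliver 3→1:  nop
8. propose(1,'w'):  nop
9. deliver 1→3:  <3:foll b6 w>
10. deliver 3→1:  nop
11. deliver 1→2:  <2:foll b6 ->
12. deliver 2→1:  nop
13. deliver 1→0:  <0:foll b6 w>
14. deliver 0→1:  <1:lead b6 w>
15. deliver 1→4:  <4:foll b6 w>
16. deliver 4→1:  nop
17. timeout(4):  <4:cand b14 w>
18. deliver 4→1:  <1:foll b14 w>
19. deliver 1→4:  nop
20. deliver 4→3:  <3:foll b14 w>
21. deliver 3→4:  <4:lead b14 w>

6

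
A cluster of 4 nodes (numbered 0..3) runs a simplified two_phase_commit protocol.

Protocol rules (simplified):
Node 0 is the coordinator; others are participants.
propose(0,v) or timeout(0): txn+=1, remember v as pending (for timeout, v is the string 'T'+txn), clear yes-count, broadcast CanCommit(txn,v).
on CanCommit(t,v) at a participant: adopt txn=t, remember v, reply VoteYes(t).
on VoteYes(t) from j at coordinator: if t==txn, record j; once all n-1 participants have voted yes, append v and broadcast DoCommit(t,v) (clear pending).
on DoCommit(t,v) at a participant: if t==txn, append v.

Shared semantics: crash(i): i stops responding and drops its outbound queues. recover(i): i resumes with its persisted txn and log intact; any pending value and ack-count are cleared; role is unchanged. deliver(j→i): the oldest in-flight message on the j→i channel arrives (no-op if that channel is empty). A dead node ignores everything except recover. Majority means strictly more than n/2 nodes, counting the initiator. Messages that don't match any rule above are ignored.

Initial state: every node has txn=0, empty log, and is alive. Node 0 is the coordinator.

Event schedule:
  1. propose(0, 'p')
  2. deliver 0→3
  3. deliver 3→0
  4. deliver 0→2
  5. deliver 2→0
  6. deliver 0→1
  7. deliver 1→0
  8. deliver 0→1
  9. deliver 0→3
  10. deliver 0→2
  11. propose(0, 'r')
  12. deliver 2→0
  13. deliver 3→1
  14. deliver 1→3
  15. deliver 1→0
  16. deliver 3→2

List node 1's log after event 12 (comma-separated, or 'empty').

p

after 1 — propose(0,'p'): n0:coor/t1/[-]
after 2 — deliver 0→3: n3:part/t1/[-]
after 3 — deliver 3→0: ·
after 4 — deliver 0→2: n2:part/t1/[-]
after 5 — deliver 2→0: ·
after 6 — deliver 0→1: n1:part/t1/[-]
after 7 — deliver 1→0: n0:coor/t1/[p]
after 8 — deliver 0→1: n1:part/t1/[p]
after 9 — deliver 0→3: n3:part/t1/[p]
after 10 — deliver 0→2: n2:part/t1/[p]
after 11 — propose(0,'r'): n0:coor/t2/[p]
after 12 — deliver 2→0: ·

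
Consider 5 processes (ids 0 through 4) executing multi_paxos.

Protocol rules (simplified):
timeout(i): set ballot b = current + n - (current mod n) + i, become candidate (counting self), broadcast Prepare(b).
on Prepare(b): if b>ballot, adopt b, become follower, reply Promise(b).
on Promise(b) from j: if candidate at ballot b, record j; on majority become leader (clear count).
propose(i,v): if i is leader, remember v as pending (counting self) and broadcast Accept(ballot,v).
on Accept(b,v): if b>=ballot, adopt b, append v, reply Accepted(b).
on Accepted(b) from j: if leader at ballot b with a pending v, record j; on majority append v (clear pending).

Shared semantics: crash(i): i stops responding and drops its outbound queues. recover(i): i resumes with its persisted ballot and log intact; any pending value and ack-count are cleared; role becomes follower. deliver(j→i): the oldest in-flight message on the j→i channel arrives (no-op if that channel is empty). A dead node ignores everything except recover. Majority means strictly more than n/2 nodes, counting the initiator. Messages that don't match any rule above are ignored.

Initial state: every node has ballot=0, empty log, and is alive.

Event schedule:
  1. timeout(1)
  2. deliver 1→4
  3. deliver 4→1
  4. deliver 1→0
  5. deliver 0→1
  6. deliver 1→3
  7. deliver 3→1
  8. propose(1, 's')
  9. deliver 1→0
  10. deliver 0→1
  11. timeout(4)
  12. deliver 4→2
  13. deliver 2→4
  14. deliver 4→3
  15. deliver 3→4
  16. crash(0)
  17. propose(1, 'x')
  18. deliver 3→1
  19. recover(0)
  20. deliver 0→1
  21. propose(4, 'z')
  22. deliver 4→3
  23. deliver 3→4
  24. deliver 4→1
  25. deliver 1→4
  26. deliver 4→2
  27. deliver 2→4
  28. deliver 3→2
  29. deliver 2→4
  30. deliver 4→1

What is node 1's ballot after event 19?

6

step 1 timeout(1): 1={cand,b=6,log=-}
step 2 deliver 1→4: 4={foll,b=6,log=-}
step 3 deliver 4→1: —
step 4 deliver 1→0: 0={foll,b=6,log=-}
step 5 deliver 0→1: 1={lead,b=6,log=-}
step 6 deliver 1→3: 3={foll,b=6,log=-}
step 7 deliver 3→1: —
step 8 propose(1,'s'): —
step 9 deliver 1→0: 0={foll,b=6,log=s}
step 10 deliver 0→1: —
step 11 timeout(4): 4={cand,b=14,log=-}
step 12 deliver 4→2: 2={foll,b=14,log=-}
step 13 deliver 2→4: —
step 14 deliver 4→3: 3={foll,b=14,log=-}
step 15 deliver 3→4: 4={lead,b=14,log=-}
step 16 crash(0): 0={✗foll,b=6,log=s}
step 17 propose(1,'x'): —
step 18 deliver 3→1: —
step 19 recover(0): 0={foll,b=6,log=s}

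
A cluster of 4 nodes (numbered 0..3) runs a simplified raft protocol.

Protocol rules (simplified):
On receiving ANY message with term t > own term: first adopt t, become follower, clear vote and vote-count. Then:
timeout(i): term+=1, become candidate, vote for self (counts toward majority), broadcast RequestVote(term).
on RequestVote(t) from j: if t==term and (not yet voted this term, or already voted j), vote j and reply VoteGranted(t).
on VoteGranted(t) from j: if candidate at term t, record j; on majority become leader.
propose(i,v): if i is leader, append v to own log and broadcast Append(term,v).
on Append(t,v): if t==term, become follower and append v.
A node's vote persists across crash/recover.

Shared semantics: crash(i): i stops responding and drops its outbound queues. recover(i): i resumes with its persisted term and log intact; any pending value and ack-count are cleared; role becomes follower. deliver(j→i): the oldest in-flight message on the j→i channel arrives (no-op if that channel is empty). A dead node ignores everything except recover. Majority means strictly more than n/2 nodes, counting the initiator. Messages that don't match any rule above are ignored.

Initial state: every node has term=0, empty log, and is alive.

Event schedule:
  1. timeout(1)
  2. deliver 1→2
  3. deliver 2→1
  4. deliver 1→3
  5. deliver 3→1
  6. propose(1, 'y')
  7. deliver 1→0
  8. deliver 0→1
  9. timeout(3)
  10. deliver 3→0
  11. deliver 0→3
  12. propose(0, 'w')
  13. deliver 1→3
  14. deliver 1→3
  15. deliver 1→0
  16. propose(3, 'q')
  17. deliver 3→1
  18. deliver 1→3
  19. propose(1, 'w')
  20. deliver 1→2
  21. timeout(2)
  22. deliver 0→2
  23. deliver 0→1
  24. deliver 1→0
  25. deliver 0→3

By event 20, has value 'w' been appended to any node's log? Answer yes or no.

no

after 1 — timeout(1): n1:cand/t1/[-]
after 2 — deliver 1→2: n2:foll/t1/[-]
after 3 — deliver 2→1: ·
after 4 — deliver 1→3: n3:foll/t1/[-]
after 5 — deliver 3→1: n1:lead/t1/[-]
after 6 — propose(1,'y'): n1:lead/t1/[y]
after 7 — deliver 1→0: n0:foll/t1/[-]
after 8 — deliver 0→1: ·
after 9 — timeout(3): n3:cand/t2/[-]
after 10 — deliver 3→0: n0:foll/t2/[-]
after 11 — deliver 0→3: ·
after 12 — propose(0,'w'): ·
after 13 — deliver 1→3: ·
after 14 — deliver 1→3: ·
after 15 — deliver 1→0: ·
after 16 — propose(3,'q'): ·
after 17 — deliver 3→1: n1:foll/t2/[y]
after 18 — deliver 1→3: n3:lead/t2/[-]
after 19 — propose(1,'w'): ·
after 20 — deliver 1→2: n2:foll/t1/[y]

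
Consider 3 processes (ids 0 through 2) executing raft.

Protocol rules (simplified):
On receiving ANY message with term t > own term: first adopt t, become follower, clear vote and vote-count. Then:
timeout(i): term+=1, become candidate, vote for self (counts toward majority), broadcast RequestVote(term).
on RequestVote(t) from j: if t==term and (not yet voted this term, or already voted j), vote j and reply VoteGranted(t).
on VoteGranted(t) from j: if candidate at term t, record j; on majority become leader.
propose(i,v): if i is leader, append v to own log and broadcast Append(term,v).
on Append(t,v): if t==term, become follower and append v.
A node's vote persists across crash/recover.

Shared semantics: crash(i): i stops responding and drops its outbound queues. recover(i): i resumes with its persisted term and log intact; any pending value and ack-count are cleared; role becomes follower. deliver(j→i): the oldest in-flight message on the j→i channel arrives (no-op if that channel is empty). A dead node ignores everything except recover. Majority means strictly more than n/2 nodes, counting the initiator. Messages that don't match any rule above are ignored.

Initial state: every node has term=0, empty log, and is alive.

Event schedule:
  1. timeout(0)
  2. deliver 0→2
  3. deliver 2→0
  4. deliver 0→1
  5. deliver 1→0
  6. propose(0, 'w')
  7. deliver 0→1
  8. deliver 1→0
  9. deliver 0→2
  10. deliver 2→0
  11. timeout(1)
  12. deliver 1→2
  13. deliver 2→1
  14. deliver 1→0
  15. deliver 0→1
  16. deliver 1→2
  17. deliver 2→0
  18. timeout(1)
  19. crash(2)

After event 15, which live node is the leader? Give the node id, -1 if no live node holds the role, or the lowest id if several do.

step 1 timeout(0): 0={cand,t=1,log=-}
step 2 deliver 0→2: 2={foll,t=1,log=-}
step 3 deliver 2→0: 0={lead,t=1,log=-}
step 4 deliver 0→1: 1={foll,t=1,log=-}
step 5 deliver 1→0: —
step 6 propose(0,'w'): 0={lead,t=1,log=w}
step 7 deliver 0→1: 1={foll,t=1,log=w}
step 8 deliver 1→0: —
step 9 deliver 0→2: 2={foll,t=1,log=w}
step 10 deliver 2→0: —
step 11 timeout(1): 1={cand,t=2,log=w}
step 12 deliver 1→2: 2={foll,t=2,log=w}
step 13 deliver 2→1: 1={lead,t=2,log=w}
step 14 deliver 1→0: 0={foll,t=2,log=w}
step 15 deliver 0→1: —

1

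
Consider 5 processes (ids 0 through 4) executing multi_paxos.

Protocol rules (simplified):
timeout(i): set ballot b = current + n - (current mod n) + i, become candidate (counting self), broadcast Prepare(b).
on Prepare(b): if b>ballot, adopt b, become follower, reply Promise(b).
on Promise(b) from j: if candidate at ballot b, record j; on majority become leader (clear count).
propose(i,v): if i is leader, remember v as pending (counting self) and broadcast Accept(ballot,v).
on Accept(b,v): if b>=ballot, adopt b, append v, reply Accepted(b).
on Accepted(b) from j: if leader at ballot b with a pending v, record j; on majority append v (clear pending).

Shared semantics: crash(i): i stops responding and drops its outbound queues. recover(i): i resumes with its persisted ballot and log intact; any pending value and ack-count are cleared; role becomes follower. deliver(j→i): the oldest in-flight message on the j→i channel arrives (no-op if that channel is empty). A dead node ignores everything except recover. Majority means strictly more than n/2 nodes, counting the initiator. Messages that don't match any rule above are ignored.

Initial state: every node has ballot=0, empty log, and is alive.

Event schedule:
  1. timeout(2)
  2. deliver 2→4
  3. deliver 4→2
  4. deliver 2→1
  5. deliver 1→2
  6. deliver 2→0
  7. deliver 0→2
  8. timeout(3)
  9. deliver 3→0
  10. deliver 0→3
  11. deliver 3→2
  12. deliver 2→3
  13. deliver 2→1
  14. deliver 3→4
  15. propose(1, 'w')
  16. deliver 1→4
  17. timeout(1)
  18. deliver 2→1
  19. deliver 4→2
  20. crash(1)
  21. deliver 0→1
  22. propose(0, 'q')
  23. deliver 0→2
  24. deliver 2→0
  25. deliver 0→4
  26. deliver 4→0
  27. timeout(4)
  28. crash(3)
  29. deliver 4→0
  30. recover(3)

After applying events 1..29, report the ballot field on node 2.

8

after 1 — timeout(2): n2:cand/b7/[-]
after 2 — deliver 2→4: n4:foll/b7/[-]
after 3 — deliver 4→2: ·
after 4 — deliver 2→1: n1:foll/b7/[-]
after 5 — deliver 1→2: n2:lead/b7/[-]
after 6 — deliver 2→0: n0:foll/b7/[-]
after 7 — deliver 0→2: ·
after 8 — timeout(3): n3:cand/b8/[-]
after 9 — deliver 3→0: n0:foll/b8/[-]
after 10 — deliver 0→3: ·
after 11 — deliver 3→2: n2:foll/b8/[-]
after 12 — deliver 2→3: ·
after 13 — deliver 2→1: ·
after 14 — deliver 3→4: n4:foll/b8/[-]
after 15 — propose(1,'w'): ·
after 16 — deliver 1→4: ·
after 17 — timeout(1): n1:cand/b11/[-]
after 18 — deliver 2→1: ·
after 19 — deliver 4→2: ·
after 20 — crash(1): n1:✗cand/b11/[-]
after 21 — deliver 0→1: ·
after 22 — propose(0,'q'): ·
after 23 — deliver 0→2: ·
after 24 — deliver 2→0: ·
after 25 — deliver 0→4: ·
after 26 — deliver 4→0: ·
after 27 — timeout(4): n4:cand/b14/[-]
after 28 — crash(3): n3:✗cand/b8/[-]
after 29 — deliver 4→0: n0:foll/b14/[-]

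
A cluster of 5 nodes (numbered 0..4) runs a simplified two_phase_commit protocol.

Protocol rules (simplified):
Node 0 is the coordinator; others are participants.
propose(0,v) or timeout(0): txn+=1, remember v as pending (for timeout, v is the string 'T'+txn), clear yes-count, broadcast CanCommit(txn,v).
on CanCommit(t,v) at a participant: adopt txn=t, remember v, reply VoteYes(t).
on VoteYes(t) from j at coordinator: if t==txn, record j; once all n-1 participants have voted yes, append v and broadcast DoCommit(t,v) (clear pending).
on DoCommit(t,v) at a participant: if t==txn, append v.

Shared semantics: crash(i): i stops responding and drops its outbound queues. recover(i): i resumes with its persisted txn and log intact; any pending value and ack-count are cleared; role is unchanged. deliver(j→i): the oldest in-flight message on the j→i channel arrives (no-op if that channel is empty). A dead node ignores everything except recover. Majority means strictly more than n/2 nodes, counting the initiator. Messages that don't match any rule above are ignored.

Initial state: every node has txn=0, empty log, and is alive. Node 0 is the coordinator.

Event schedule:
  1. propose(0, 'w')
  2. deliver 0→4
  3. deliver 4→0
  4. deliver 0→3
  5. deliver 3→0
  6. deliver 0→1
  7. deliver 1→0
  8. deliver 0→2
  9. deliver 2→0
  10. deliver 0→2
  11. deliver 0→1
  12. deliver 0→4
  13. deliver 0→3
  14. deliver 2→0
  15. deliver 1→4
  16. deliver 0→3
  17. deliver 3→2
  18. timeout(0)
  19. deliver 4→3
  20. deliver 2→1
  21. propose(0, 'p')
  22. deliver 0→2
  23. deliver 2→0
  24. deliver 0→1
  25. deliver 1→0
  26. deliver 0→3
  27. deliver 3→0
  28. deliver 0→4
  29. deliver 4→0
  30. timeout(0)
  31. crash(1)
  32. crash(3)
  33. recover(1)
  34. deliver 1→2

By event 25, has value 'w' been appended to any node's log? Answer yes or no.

yes

[1] propose(0,'w') → N0(coor t1 [-])
[2] deliver 0→4 → N4(part t1 [-])
[3] deliver 4→0 → ∅
[4] deliver 0→3 → N3(part t1 [-])
[5] deliver 3→0 → ∅
[6] deliver 0→1 → N1(part t1 [-])
[7] deliver 1→0 → ∅
[8] deliver 0→2 → N2(part t1 [-])
[9] deliver 2→0 → N0(coor t1 [w])
[10] deliver 0→2 → N2(part t1 [w])
[11] deliver 0→1 → N1(part t1 [w])
[12] deliver 0→4 → N4(part t1 [w])
[13] deliver 0→3 → N3(part t1 [w])
[14] deliver 2→0 → ∅
[15] deliver 1→4 → ∅
[16] deliver 0→3 → ∅
[17] deliver 3→2 → ∅
[18] timeout(0) → N0(coor t2 [w])
[19] deliver 4→3 → ∅
[20] deliver 2→1 → ∅
[21] propose(0,'p') → N0(coor t3 [w])
[22] deliver 0→2 → N2(part t2 [w])
[23] deliver 2→0 → ∅
[24] deliver 0→1 → N1(part t2 [w])
[25] deliver 1→0 → ∅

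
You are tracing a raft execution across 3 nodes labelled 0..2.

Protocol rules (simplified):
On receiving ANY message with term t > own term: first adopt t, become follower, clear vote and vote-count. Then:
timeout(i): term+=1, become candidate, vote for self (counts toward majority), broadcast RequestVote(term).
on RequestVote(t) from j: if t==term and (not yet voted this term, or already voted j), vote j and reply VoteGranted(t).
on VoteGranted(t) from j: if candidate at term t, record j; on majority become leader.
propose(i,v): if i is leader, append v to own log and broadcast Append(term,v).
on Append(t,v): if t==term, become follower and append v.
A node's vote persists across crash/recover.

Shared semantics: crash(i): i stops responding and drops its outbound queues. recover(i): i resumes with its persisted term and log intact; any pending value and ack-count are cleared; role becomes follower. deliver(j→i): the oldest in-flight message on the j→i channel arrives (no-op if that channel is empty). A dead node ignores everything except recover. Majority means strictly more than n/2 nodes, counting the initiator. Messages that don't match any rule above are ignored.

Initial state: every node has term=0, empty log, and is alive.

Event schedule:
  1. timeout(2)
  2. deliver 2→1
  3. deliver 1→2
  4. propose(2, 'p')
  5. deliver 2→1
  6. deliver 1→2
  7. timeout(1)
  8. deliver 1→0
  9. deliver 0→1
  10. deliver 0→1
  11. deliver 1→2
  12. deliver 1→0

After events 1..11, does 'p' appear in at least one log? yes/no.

yes

1. timeout(2):  <2:cand t1 ->
2. deliver 2→1:  <1:foll t1 ->
3. deliver 1→2:  <2:lead t1 ->
4. propose(2,'p'):  <2:lead t1 p>
5. deliver 2→1:  <1:foll t1 p>
6. deliver 1→2:  nop
7. timeout(1):  <1:cand t2 p>
8. deliver 1→0:  <0:foll t2 ->
9. deliver 0→1:  <1:lead t2 p>
10. deliver 0→1:  nop
11. deliver 1→2:  <2:foll t2 p>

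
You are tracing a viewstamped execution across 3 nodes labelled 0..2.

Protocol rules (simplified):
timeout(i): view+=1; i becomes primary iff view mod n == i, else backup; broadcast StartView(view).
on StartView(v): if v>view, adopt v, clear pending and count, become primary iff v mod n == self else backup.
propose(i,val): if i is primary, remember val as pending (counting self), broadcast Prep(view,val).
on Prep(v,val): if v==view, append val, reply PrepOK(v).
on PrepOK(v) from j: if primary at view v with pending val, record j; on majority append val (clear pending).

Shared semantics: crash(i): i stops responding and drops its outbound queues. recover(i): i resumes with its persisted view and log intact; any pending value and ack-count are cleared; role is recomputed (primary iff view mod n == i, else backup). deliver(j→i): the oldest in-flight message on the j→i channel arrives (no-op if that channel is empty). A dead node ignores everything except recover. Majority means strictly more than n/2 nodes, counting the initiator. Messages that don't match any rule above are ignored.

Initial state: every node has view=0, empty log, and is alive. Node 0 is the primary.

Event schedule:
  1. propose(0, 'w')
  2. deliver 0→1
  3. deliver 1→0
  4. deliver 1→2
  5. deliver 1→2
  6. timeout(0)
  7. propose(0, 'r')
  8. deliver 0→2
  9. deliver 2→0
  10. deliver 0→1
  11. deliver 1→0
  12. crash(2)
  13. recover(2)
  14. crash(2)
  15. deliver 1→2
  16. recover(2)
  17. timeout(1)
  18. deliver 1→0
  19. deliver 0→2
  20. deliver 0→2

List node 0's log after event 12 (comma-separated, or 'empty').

[1] propose(0,'w') → ∅
[2] deliver 0→1 → N1(back v0 [w])
[3] deliver 1→0 → N0(prim v0 [w])
[4] deliver 1→2 → ∅
[5] deliver 1→2 → ∅
[6] timeout(0) → N0(back v1 [w])
[7] propose(0,'r') → ∅
[8] deliver 0→2 → N2(back v0 [w])
[9] deliver 2→0 → ∅
[10] deliver 0→1 → N1(prim v1 [w])
[11] deliver 1→0 → ∅
[12] crash(2) → N2(✗back v0 [w])

w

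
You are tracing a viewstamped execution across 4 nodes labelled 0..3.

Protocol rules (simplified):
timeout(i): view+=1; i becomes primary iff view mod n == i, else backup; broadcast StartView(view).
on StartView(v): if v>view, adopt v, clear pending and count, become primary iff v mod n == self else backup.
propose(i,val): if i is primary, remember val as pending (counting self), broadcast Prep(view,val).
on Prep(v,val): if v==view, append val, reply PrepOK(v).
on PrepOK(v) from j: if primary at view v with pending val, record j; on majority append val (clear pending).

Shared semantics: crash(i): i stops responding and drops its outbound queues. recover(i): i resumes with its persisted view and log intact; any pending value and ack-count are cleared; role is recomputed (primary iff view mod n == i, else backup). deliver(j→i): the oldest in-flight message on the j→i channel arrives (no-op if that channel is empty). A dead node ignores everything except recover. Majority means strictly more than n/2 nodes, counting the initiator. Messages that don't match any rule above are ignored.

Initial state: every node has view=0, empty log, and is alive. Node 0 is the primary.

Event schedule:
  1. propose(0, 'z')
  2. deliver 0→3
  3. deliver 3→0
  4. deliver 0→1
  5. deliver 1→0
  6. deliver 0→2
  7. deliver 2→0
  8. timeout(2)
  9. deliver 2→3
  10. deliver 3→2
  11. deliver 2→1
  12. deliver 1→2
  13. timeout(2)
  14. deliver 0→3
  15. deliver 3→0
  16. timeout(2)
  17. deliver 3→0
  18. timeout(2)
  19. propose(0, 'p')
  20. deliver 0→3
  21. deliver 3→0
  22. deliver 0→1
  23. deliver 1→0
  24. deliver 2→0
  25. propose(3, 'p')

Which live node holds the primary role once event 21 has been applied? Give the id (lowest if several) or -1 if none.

0

step 1 propose(0,'z'): —
step 2 deliver 0→3: 3={back,v=0,log=z}
step 3 deliver 3→0: —
step 4 deliver 0→1: 1={back,v=0,log=z}
step 5 deliver 1→0: 0={prim,v=0,log=z}
step 6 deliver 0→2: 2={back,v=0,log=z}
step 7 deliver 2→0: —
step 8 timeout(2): 2={back,v=1,log=z}
step 9 deliver 2→3: 3={back,v=1,log=z}
step 10 deliver 3→2: —
step 11 deliver 2→1: 1={prim,v=1,log=z}
step 12 deliver 1→2: —
step 13 timeout(2): 2={prim,v=2,log=z}
step 14 deliver 0→3: —
step 15 deliver 3→0: —
step 16 timeout(2): 2={back,v=3,log=z}
step 17 deliver 3→0: —
step 18 timeout(2): 2={back,v=4,log=z}
step 19 propose(0,'p'): —
step 20 deliver 0→3: —
step 21 deliver 3→0: —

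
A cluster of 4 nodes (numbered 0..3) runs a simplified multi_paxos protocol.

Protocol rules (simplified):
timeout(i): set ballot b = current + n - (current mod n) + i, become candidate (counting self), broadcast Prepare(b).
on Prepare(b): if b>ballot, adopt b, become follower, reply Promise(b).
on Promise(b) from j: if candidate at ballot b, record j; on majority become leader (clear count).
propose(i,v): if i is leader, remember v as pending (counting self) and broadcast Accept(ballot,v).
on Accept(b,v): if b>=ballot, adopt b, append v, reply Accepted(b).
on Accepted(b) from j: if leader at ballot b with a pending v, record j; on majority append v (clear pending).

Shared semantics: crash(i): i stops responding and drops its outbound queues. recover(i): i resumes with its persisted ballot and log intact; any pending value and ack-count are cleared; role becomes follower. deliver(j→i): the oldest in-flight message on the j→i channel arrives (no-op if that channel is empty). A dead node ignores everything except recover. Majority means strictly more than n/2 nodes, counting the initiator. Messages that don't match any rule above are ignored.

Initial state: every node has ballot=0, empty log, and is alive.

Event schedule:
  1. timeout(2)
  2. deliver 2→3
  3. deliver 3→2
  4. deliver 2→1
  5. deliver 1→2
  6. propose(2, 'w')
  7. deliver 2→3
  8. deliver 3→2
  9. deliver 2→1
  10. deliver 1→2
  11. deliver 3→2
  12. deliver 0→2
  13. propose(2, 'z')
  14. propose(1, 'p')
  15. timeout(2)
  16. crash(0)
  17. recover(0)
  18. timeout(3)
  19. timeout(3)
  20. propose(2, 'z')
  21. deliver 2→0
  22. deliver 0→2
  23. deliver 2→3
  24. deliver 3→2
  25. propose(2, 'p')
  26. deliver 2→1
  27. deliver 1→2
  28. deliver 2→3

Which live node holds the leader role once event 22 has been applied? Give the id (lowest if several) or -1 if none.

[1] timeout(2) → N2(cand b6 [-])
[2] deliver 2→3 → N3(foll b6 [-])
[3] deliver 3→2 → ∅
[4] deliver 2→1 → N1(foll b6 [-])
[5] deliver 1→2 → N2(lead b6 [-])
[6] propose(2,'w') → ∅
[7] deliver 2→3 → N3(foll b6 [w])
[8] deliver 3→2 → ∅
[9] deliver 2→1 → N1(foll b6 [w])
[10] deliver 1→2 → N2(lead b6 [w])
[11] deliver 3→2 → ∅
[12] deliver 0→2 → ∅
[13] propose(2,'z') → ∅
[14] propose(1,'p') → ∅
[15] timeout(2) → N2(cand b10 [w])
[16] crash(0) → N0(✗foll b0 [-])
[17] recover(0) → N0(foll b0 [-])
[18] timeout(3) → N3(cand b11 [w])
[19] timeout(3) → N3(cand b15 [w])
[20] propose(2,'z') → ∅
[21] deliver 2→0 → N0(foll b6 [-])
[22] deliver 0→2 → ∅

-1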